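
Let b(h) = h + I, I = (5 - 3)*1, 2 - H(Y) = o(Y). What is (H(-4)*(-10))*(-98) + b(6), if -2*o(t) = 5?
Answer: 4418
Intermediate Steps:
o(t) = -5/2 (o(t) = -1/2*5 = -5/2)
H(Y) = 9/2 (H(Y) = 2 - 1*(-5/2) = 2 + 5/2 = 9/2)
I = 2 (I = 2*1 = 2)
b(h) = 2 + h (b(h) = h + 2 = 2 + h)
(H(-4)*(-10))*(-98) + b(6) = ((9/2)*(-10))*(-98) + (2 + 6) = -45*(-98) + 8 = 4410 + 8 = 4418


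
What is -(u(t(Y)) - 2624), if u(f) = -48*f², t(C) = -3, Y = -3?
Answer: 3056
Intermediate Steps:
-(u(t(Y)) - 2624) = -(-48*(-3)² - 2624) = -(-48*9 - 2624) = -(-432 - 2624) = -1*(-3056) = 3056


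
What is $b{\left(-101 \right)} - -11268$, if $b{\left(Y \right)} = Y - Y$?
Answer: $11268$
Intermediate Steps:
$b{\left(Y \right)} = 0$
$b{\left(-101 \right)} - -11268 = 0 - -11268 = 0 + 11268 = 11268$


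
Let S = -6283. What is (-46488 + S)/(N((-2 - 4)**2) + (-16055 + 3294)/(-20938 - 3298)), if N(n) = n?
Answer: -1278957956/885257 ≈ -1444.7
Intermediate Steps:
(-46488 + S)/(N((-2 - 4)**2) + (-16055 + 3294)/(-20938 - 3298)) = (-46488 - 6283)/((-2 - 4)**2 + (-16055 + 3294)/(-20938 - 3298)) = -52771/((-6)**2 - 12761/(-24236)) = -52771/(36 - 12761*(-1/24236)) = -52771/(36 + 12761/24236) = -52771/885257/24236 = -52771*24236/885257 = -1278957956/885257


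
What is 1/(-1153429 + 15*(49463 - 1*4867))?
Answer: -1/484489 ≈ -2.0640e-6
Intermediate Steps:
1/(-1153429 + 15*(49463 - 1*4867)) = 1/(-1153429 + 15*(49463 - 4867)) = 1/(-1153429 + 15*44596) = 1/(-1153429 + 668940) = 1/(-484489) = -1/484489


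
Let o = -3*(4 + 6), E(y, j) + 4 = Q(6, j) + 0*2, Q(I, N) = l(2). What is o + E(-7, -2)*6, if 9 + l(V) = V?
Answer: -96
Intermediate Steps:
l(V) = -9 + V
Q(I, N) = -7 (Q(I, N) = -9 + 2 = -7)
E(y, j) = -11 (E(y, j) = -4 + (-7 + 0*2) = -4 + (-7 + 0) = -4 - 7 = -11)
o = -30 (o = -3*10 = -30)
o + E(-7, -2)*6 = -30 - 11*6 = -30 - 66 = -96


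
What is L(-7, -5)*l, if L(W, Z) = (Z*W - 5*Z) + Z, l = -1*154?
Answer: -8470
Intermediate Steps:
l = -154
L(W, Z) = -4*Z + W*Z (L(W, Z) = (W*Z - 5*Z) + Z = (-5*Z + W*Z) + Z = -4*Z + W*Z)
L(-7, -5)*l = -5*(-4 - 7)*(-154) = -5*(-11)*(-154) = 55*(-154) = -8470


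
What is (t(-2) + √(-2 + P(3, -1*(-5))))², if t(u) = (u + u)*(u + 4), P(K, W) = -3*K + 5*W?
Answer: (-8 + √14)² ≈ 18.133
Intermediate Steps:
t(u) = 2*u*(4 + u) (t(u) = (2*u)*(4 + u) = 2*u*(4 + u))
(t(-2) + √(-2 + P(3, -1*(-5))))² = (2*(-2)*(4 - 2) + √(-2 + (-3*3 + 5*(-1*(-5)))))² = (2*(-2)*2 + √(-2 + (-9 + 5*5)))² = (-8 + √(-2 + (-9 + 25)))² = (-8 + √(-2 + 16))² = (-8 + √14)²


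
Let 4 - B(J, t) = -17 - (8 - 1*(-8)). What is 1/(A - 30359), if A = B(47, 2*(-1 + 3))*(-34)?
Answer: -1/31617 ≈ -3.1629e-5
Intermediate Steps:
B(J, t) = 37 (B(J, t) = 4 - (-17 - (8 - 1*(-8))) = 4 - (-17 - (8 + 8)) = 4 - (-17 - 1*16) = 4 - (-17 - 16) = 4 - 1*(-33) = 4 + 33 = 37)
A = -1258 (A = 37*(-34) = -1258)
1/(A - 30359) = 1/(-1258 - 30359) = 1/(-31617) = -1/31617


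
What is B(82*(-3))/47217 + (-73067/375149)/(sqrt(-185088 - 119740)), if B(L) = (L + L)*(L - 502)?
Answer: 122672/15739 + 73067*I*sqrt(76207)/57177959686 ≈ 7.7941 + 0.00035277*I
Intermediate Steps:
B(L) = 2*L*(-502 + L) (B(L) = (2*L)*(-502 + L) = 2*L*(-502 + L))
B(82*(-3))/47217 + (-73067/375149)/(sqrt(-185088 - 119740)) = (2*(82*(-3))*(-502 + 82*(-3)))/47217 + (-73067/375149)/(sqrt(-185088 - 119740)) = (2*(-246)*(-502 - 246))*(1/47217) + (-73067*1/375149)/(sqrt(-304828)) = (2*(-246)*(-748))*(1/47217) - 73067*(-I*sqrt(76207)/152414)/375149 = 368016*(1/47217) - (-73067)*I*sqrt(76207)/57177959686 = 122672/15739 + 73067*I*sqrt(76207)/57177959686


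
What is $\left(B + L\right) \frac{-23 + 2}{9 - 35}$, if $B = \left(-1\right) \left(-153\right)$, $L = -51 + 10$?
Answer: $\frac{1176}{13} \approx 90.462$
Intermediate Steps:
$L = -41$
$B = 153$
$\left(B + L\right) \frac{-23 + 2}{9 - 35} = \left(153 - 41\right) \frac{-23 + 2}{9 - 35} = 112 \left(- \frac{21}{-26}\right) = 112 \left(\left(-21\right) \left(- \frac{1}{26}\right)\right) = 112 \cdot \frac{21}{26} = \frac{1176}{13}$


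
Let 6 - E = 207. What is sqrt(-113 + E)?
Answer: I*sqrt(314) ≈ 17.72*I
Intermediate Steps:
E = -201 (E = 6 - 1*207 = 6 - 207 = -201)
sqrt(-113 + E) = sqrt(-113 - 201) = sqrt(-314) = I*sqrt(314)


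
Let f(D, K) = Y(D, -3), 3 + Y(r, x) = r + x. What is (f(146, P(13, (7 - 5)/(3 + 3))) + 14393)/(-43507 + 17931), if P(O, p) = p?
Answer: -14533/25576 ≈ -0.56823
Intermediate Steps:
Y(r, x) = -3 + r + x (Y(r, x) = -3 + (r + x) = -3 + r + x)
f(D, K) = -6 + D (f(D, K) = -3 + D - 3 = -6 + D)
(f(146, P(13, (7 - 5)/(3 + 3))) + 14393)/(-43507 + 17931) = ((-6 + 146) + 14393)/(-43507 + 17931) = (140 + 14393)/(-25576) = 14533*(-1/25576) = -14533/25576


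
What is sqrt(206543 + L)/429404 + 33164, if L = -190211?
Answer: 33164 + sqrt(4083)/214702 ≈ 33164.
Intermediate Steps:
sqrt(206543 + L)/429404 + 33164 = sqrt(206543 - 190211)/429404 + 33164 = sqrt(16332)*(1/429404) + 33164 = (2*sqrt(4083))*(1/429404) + 33164 = sqrt(4083)/214702 + 33164 = 33164 + sqrt(4083)/214702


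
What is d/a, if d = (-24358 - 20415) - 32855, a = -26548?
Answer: 19407/6637 ≈ 2.9241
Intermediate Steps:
d = -77628 (d = -44773 - 32855 = -77628)
d/a = -77628/(-26548) = -77628*(-1/26548) = 19407/6637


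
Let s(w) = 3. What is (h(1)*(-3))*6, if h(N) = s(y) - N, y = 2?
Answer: -36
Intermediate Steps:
h(N) = 3 - N
(h(1)*(-3))*6 = ((3 - 1*1)*(-3))*6 = ((3 - 1)*(-3))*6 = (2*(-3))*6 = -6*6 = -36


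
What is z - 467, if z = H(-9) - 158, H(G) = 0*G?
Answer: -625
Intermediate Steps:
H(G) = 0
z = -158 (z = 0 - 158 = -158)
z - 467 = -158 - 467 = -625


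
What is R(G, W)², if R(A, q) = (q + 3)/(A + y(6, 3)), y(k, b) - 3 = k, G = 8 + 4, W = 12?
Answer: 25/49 ≈ 0.51020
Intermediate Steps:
G = 12
y(k, b) = 3 + k
R(A, q) = (3 + q)/(9 + A) (R(A, q) = (q + 3)/(A + (3 + 6)) = (3 + q)/(A + 9) = (3 + q)/(9 + A))
R(G, W)² = ((3 + 12)/(9 + 12))² = (15/21)² = ((1/21)*15)² = (5/7)² = 25/49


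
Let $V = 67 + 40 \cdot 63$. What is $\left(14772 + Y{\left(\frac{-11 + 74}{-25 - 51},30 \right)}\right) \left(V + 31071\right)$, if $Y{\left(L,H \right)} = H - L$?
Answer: $\frac{18932877435}{38} \approx 4.9823 \cdot 10^{8}$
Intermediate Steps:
$V = 2587$ ($V = 67 + 2520 = 2587$)
$\left(14772 + Y{\left(\frac{-11 + 74}{-25 - 51},30 \right)}\right) \left(V + 31071\right) = \left(14772 + \left(30 - \frac{-11 + 74}{-25 - 51}\right)\right) \left(2587 + 31071\right) = \left(14772 + \left(30 - \frac{63}{-76}\right)\right) 33658 = \left(14772 + \left(30 - 63 \left(- \frac{1}{76}\right)\right)\right) 33658 = \left(14772 + \left(30 - - \frac{63}{76}\right)\right) 33658 = \left(14772 + \left(30 + \frac{63}{76}\right)\right) 33658 = \left(14772 + \frac{2343}{76}\right) 33658 = \frac{1125015}{76} \cdot 33658 = \frac{18932877435}{38}$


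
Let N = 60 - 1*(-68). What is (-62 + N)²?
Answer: 4356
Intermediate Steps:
N = 128 (N = 60 + 68 = 128)
(-62 + N)² = (-62 + 128)² = 66² = 4356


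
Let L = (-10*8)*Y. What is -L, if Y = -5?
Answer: -400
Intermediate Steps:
L = 400 (L = -10*8*(-5) = -80*(-5) = 400)
-L = -1*400 = -400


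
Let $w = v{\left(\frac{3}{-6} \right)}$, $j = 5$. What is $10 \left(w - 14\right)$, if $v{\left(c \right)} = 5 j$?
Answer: $110$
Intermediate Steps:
$v{\left(c \right)} = 25$ ($v{\left(c \right)} = 5 \cdot 5 = 25$)
$w = 25$
$10 \left(w - 14\right) = 10 \left(25 - 14\right) = 10 \cdot 11 = 110$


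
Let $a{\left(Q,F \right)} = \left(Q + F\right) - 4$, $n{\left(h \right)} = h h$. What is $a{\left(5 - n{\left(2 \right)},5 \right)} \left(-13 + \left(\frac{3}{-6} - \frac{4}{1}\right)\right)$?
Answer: $-35$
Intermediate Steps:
$n{\left(h \right)} = h^{2}$
$a{\left(Q,F \right)} = -4 + F + Q$ ($a{\left(Q,F \right)} = \left(F + Q\right) - 4 = -4 + F + Q$)
$a{\left(5 - n{\left(2 \right)},5 \right)} \left(-13 + \left(\frac{3}{-6} - \frac{4}{1}\right)\right) = \left(-4 + 5 + \left(5 - 2^{2}\right)\right) \left(-13 + \left(\frac{3}{-6} - \frac{4}{1}\right)\right) = \left(-4 + 5 + \left(5 - 4\right)\right) \left(-13 + \left(3 \left(- \frac{1}{6}\right) - 4\right)\right) = \left(-4 + 5 + \left(5 - 4\right)\right) \left(-13 - \frac{9}{2}\right) = \left(-4 + 5 + 1\right) \left(-13 - \frac{9}{2}\right) = 2 \left(- \frac{35}{2}\right) = -35$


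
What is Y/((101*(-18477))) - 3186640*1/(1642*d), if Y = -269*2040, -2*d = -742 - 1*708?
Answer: -176452097776/74053013655 ≈ -2.3828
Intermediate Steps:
d = 725 (d = -(-742 - 1*708)/2 = -(-742 - 708)/2 = -½*(-1450) = 725)
Y = -548760
Y/((101*(-18477))) - 3186640*1/(1642*d) = -548760/(101*(-18477)) - 3186640/(1642*725) = -548760/(-1866177) - 3186640/1190450 = -548760*(-1/1866177) - 3186640*1/1190450 = 182920/622059 - 318664/119045 = -176452097776/74053013655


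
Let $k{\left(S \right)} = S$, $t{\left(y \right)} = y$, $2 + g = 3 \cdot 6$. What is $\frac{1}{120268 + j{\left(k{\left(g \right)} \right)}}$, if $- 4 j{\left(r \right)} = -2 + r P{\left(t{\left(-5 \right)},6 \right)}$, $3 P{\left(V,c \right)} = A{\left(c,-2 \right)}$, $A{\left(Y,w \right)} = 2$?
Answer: $\frac{6}{721595} \approx 8.3149 \cdot 10^{-6}$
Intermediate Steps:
$g = 16$ ($g = -2 + 3 \cdot 6 = -2 + 18 = 16$)
$P{\left(V,c \right)} = \frac{2}{3}$ ($P{\left(V,c \right)} = \frac{1}{3} \cdot 2 = \frac{2}{3}$)
$j{\left(r \right)} = \frac{1}{2} - \frac{r}{6}$ ($j{\left(r \right)} = - \frac{-2 + r \frac{2}{3}}{4} = - \frac{-2 + \frac{2 r}{3}}{4} = \frac{1}{2} - \frac{r}{6}$)
$\frac{1}{120268 + j{\left(k{\left(g \right)} \right)}} = \frac{1}{120268 + \left(\frac{1}{2} - \frac{8}{3}\right)} = \frac{1}{120268 - \frac{13}{6}} = \frac{1}{\frac{721595}{6}} = \frac{6}{721595}$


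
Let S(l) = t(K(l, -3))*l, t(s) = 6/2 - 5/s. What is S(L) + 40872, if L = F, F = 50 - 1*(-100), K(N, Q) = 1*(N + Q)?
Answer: 2024528/49 ≈ 41317.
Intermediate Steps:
K(N, Q) = N + Q
F = 150 (F = 50 + 100 = 150)
L = 150
t(s) = 3 - 5/s (t(s) = 6*(1/2) - 5/s = 3 - 5/s)
S(l) = l*(3 - 5/(-3 + l)) (S(l) = (3 - 5/(l - 3))*l = (3 - 5/(-3 + l))*l = l*(3 - 5/(-3 + l)))
S(L) + 40872 = 150*(-14 + 3*150)/(-3 + 150) + 40872 = 150*(-14 + 450)/147 + 40872 = 150*(1/147)*436 + 40872 = 21800/49 + 40872 = 2024528/49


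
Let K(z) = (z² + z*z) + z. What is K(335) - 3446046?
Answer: -3221261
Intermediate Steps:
K(z) = z + 2*z² (K(z) = (z² + z²) + z = 2*z² + z = z + 2*z²)
K(335) - 3446046 = 335*(1 + 2*335) - 3446046 = 335*(1 + 670) - 3446046 = 335*671 - 3446046 = 224785 - 3446046 = -3221261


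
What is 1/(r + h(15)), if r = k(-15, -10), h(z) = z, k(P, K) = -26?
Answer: -1/11 ≈ -0.090909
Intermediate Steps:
r = -26
1/(r + h(15)) = 1/(-26 + 15) = 1/(-11) = -1/11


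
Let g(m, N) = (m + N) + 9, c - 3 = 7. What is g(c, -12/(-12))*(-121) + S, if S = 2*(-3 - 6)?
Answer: -2438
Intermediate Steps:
c = 10 (c = 3 + 7 = 10)
g(m, N) = 9 + N + m (g(m, N) = (N + m) + 9 = 9 + N + m)
S = -18 (S = 2*(-9) = -18)
g(c, -12/(-12))*(-121) + S = (9 - 12/(-12) + 10)*(-121) - 18 = (9 - 12*(-1/12) + 10)*(-121) - 18 = (9 + 1 + 10)*(-121) - 18 = 20*(-121) - 18 = -2420 - 18 = -2438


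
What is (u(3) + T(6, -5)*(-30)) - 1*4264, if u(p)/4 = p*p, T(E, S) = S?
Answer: -4078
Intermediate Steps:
u(p) = 4*p**2 (u(p) = 4*(p*p) = 4*p**2)
(u(3) + T(6, -5)*(-30)) - 1*4264 = (4*3**2 - 5*(-30)) - 1*4264 = (4*9 + 150) - 4264 = (36 + 150) - 4264 = 186 - 4264 = -4078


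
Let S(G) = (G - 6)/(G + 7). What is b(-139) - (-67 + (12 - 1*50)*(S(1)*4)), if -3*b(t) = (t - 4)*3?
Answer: 115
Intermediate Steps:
b(t) = 4 - t (b(t) = -(t - 4)*3/3 = -(-4 + t)*3/3 = -(-12 + 3*t)/3 = 4 - t)
S(G) = (-6 + G)/(7 + G)
b(-139) - (-67 + (12 - 1*50)*(S(1)*4)) = (4 - 1*(-139)) - (-67 + (12 - 1*50)*(((-6 + 1)/(7 + 1))*4)) = (4 + 139) - (-67 + (12 - 50)*((-5/8)*4)) = 143 - (-67 - 38*(⅛)*(-5)*4) = 143 - (-67 - (-95)*4/4) = 143 - (-67 - 38*(-5/2)) = 143 - (-67 + 95) = 143 - 1*28 = 143 - 28 = 115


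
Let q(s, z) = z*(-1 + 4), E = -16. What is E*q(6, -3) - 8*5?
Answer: 104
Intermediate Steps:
q(s, z) = 3*z (q(s, z) = z*3 = 3*z)
E*q(6, -3) - 8*5 = -48*(-3) - 8*5 = -16*(-9) - 40 = 144 - 40 = 104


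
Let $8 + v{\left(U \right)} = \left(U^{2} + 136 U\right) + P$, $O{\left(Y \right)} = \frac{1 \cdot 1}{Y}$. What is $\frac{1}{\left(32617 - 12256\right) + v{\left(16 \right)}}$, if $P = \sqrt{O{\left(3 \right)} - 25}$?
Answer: $\frac{68355}{1557468749} - \frac{i \sqrt{222}}{1557468749} \approx 4.3889 \cdot 10^{-5} - 9.5666 \cdot 10^{-9} i$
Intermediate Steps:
$O{\left(Y \right)} = \frac{1}{Y}$ ($O{\left(Y \right)} = 1 \frac{1}{Y} = \frac{1}{Y}$)
$P = \frac{i \sqrt{222}}{3}$ ($P = \sqrt{\frac{1}{3} - 25} = \sqrt{- \frac{74}{3}} = \frac{i \sqrt{222}}{3} \approx 4.9666 i$)
$v{\left(U \right)} = -8 + U^{2} + 136 U + \frac{i \sqrt{222}}{3}$ ($v{\left(U \right)} = -8 + \left(\left(U^{2} + 136 U\right) + \frac{i \sqrt{222}}{3}\right) = -8 + \left(U^{2} + 136 U + \frac{i \sqrt{222}}{3}\right) = -8 + U^{2} + 136 U + \frac{i \sqrt{222}}{3}$)
$\frac{1}{\left(32617 - 12256\right) + v{\left(16 \right)}} = \frac{1}{\left(32617 - 12256\right) + \left(-8 + 16^{2} + 136 \cdot 16 + \frac{i \sqrt{222}}{3}\right)} = \frac{1}{20361 + \left(-8 + 256 + 2176 + \frac{i \sqrt{222}}{3}\right)} = \frac{1}{20361 + \left(2424 + \frac{i \sqrt{222}}{3}\right)} = \frac{1}{22785 + \frac{i \sqrt{222}}{3}}$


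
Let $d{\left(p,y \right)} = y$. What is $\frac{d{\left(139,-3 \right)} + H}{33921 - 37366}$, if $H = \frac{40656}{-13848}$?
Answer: $\frac{685}{397553} \approx 0.001723$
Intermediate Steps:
$H = - \frac{1694}{577}$ ($H = 40656 \left(- \frac{1}{13848}\right) = - \frac{1694}{577} \approx -2.9359$)
$\frac{d{\left(139,-3 \right)} + H}{33921 - 37366} = \frac{-3 - \frac{1694}{577}}{33921 - 37366} = - \frac{3425}{577 \left(-3445\right)} = \left(- \frac{3425}{577}\right) \left(- \frac{1}{3445}\right) = \frac{685}{397553}$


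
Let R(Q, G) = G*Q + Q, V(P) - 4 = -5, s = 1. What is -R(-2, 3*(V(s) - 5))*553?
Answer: -18802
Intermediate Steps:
V(P) = -1 (V(P) = 4 - 5 = -1)
R(Q, G) = Q + G*Q
-R(-2, 3*(V(s) - 5))*553 = -(-2)*(1 + 3*(-1 - 5))*553 = -(-2)*(1 + 3*(-6))*553 = -(-2)*(1 - 18)*553 = -(-2)*(-17)*553 = -1*34*553 = -34*553 = -18802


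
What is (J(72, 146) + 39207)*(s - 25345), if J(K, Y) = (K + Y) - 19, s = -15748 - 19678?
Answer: -2394742026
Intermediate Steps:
s = -35426
J(K, Y) = -19 + K + Y
(J(72, 146) + 39207)*(s - 25345) = ((-19 + 72 + 146) + 39207)*(-35426 - 25345) = (199 + 39207)*(-60771) = 39406*(-60771) = -2394742026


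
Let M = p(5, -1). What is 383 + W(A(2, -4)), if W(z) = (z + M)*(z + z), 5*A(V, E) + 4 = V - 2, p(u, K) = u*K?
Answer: 9807/25 ≈ 392.28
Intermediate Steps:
p(u, K) = K*u
A(V, E) = -6/5 + V/5 (A(V, E) = -4/5 + (V - 2)/5 = -4/5 + (-2 + V)/5 = -4/5 + (-2/5 + V/5) = -6/5 + V/5)
M = -5 (M = -1*5 = -5)
W(z) = 2*z*(-5 + z) (W(z) = (z - 5)*(z + z) = (-5 + z)*(2*z) = 2*z*(-5 + z))
383 + W(A(2, -4)) = 383 + 2*(-6/5 + (1/5)*2)*(-5 + (-6/5 + (1/5)*2)) = 383 + 2*(-6/5 + 2/5)*(-5 + (-6/5 + 2/5)) = 383 + 2*(-4/5)*(-5 - 4/5) = 383 + 2*(-4/5)*(-29/5) = 383 + 232/25 = 9807/25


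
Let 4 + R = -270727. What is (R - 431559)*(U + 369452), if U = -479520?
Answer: 77299655720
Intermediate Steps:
R = -270731 (R = -4 - 270727 = -270731)
(R - 431559)*(U + 369452) = (-270731 - 431559)*(-479520 + 369452) = -702290*(-110068) = 77299655720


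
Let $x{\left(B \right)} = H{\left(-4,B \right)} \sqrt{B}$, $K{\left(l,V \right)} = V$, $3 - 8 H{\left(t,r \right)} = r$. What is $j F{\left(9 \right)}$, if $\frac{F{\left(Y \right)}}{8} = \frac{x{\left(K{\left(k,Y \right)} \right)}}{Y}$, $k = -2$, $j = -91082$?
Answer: $182164$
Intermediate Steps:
$H{\left(t,r \right)} = \frac{3}{8} - \frac{r}{8}$
$x{\left(B \right)} = \sqrt{B} \left(\frac{3}{8} - \frac{B}{8}\right)$ ($x{\left(B \right)} = \left(\frac{3}{8} - \frac{B}{8}\right) \sqrt{B} = \sqrt{B} \left(\frac{3}{8} - \frac{B}{8}\right)$)
$F{\left(Y \right)} = \frac{3 - Y}{\sqrt{Y}}$ ($F{\left(Y \right)} = 8 \frac{\frac{1}{8} \sqrt{Y} \left(3 - Y\right)}{Y} = 8 \frac{3 - Y}{8 \sqrt{Y}} = \frac{3 - Y}{\sqrt{Y}}$)
$j F{\left(9 \right)} = - 91082 \frac{3 - 9}{3} = - 91082 \cdot \frac{1}{3} \left(-6\right) = \left(-91082\right) \left(-2\right) = 182164$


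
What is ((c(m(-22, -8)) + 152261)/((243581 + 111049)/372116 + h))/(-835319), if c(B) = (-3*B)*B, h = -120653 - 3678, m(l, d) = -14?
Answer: 28219975034/19323100201667677 ≈ 1.4604e-6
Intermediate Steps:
h = -124331
c(B) = -3*B²
((c(m(-22, -8)) + 152261)/((243581 + 111049)/372116 + h))/(-835319) = ((-3*(-14)² + 152261)/((243581 + 111049)/372116 - 124331))/(-835319) = ((-3*196 + 152261)/(354630*(1/372116) - 124331))*(-1/835319) = ((-588 + 152261)/(177315/186058 - 124331))*(-1/835319) = (151673/(-23132599883/186058))*(-1/835319) = (151673*(-186058/23132599883))*(-1/835319) = -28219975034/23132599883*(-1/835319) = 28219975034/19323100201667677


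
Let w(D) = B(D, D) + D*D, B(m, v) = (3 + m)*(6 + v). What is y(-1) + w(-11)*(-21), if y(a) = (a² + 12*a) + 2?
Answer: -3390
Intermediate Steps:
y(a) = 2 + a² + 12*a
w(D) = 18 + 2*D² + 9*D (w(D) = (18 + 3*D + 6*D + D*D) + D*D = (18 + 3*D + 6*D + D²) + D² = (18 + D² + 9*D) + D² = 18 + 2*D² + 9*D)
y(-1) + w(-11)*(-21) = (2 + (-1)² + 12*(-1)) + (18 + 2*(-11)² + 9*(-11))*(-21) = (2 + 1 - 12) + (18 + 2*121 - 99)*(-21) = -9 + (18 + 242 - 99)*(-21) = -9 + 161*(-21) = -9 - 3381 = -3390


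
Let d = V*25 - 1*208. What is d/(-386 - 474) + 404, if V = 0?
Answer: 86912/215 ≈ 404.24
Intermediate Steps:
d = -208 (d = 0*25 - 1*208 = 0 - 208 = -208)
d/(-386 - 474) + 404 = -208/(-386 - 474) + 404 = -208/(-860) + 404 = -208*(-1/860) + 404 = 52/215 + 404 = 86912/215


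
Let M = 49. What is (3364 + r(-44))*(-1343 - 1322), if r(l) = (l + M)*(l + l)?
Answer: -7792460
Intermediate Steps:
r(l) = 2*l*(49 + l) (r(l) = (l + 49)*(l + l) = (49 + l)*(2*l) = 2*l*(49 + l))
(3364 + r(-44))*(-1343 - 1322) = (3364 + 2*(-44)*(49 - 44))*(-1343 - 1322) = (3364 + 2*(-44)*5)*(-2665) = (3364 - 440)*(-2665) = 2924*(-2665) = -7792460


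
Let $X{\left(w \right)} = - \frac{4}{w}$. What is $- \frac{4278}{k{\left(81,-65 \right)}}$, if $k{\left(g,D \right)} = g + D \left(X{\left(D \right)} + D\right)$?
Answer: $- \frac{713}{717} \approx -0.99442$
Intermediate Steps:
$k{\left(g,D \right)} = g + D \left(D - \frac{4}{D}\right)$ ($k{\left(g,D \right)} = g + D \left(- \frac{4}{D} + D\right) = g + D \left(D - \frac{4}{D}\right)$)
$- \frac{4278}{k{\left(81,-65 \right)}} = - \frac{4278}{-4 + 81 + \left(-65\right)^{2}} = - \frac{4278}{-4 + 81 + 4225} = - \frac{4278}{4302} = \left(-4278\right) \frac{1}{4302} = - \frac{713}{717}$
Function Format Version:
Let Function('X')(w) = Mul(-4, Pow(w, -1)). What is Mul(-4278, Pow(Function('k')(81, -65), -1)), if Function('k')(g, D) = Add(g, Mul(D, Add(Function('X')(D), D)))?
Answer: Rational(-713, 717) ≈ -0.99442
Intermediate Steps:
Function('k')(g, D) = Add(g, Mul(D, Add(D, Mul(-4, Pow(D, -1))))) (Function('k')(g, D) = Add(g, Mul(D, Add(Mul(-4, Pow(D, -1)), D))) = Add(g, Mul(D, Add(D, Mul(-4, Pow(D, -1))))))
Mul(-4278, Pow(Function('k')(81, -65), -1)) = Mul(-4278, Pow(Add(-4, 81, Pow(-65, 2)), -1)) = Mul(-4278, Pow(Add(-4, 81, 4225), -1)) = Mul(-4278, Pow(4302, -1)) = Mul(-4278, Rational(1, 4302)) = Rational(-713, 717)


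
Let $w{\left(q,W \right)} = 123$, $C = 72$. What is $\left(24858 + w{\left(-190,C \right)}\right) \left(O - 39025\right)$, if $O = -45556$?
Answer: $-2112917961$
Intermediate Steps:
$\left(24858 + w{\left(-190,C \right)}\right) \left(O - 39025\right) = \left(24858 + 123\right) \left(-45556 - 39025\right) = 24981 \left(-84581\right) = -2112917961$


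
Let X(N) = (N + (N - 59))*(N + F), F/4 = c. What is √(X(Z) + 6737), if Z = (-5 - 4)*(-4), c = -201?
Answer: I*√3247 ≈ 56.982*I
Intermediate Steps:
F = -804 (F = 4*(-201) = -804)
Z = 36 (Z = -9*(-4) = 36)
X(N) = (-804 + N)*(-59 + 2*N) (X(N) = (N + (N - 59))*(N - 804) = (N + (-59 + N))*(-804 + N) = (-59 + 2*N)*(-804 + N) = (-804 + N)*(-59 + 2*N))
√(X(Z) + 6737) = √((47436 - 1667*36 + 2*36²) + 6737) = √((47436 - 60012 + 2*1296) + 6737) = √((47436 - 60012 + 2592) + 6737) = √(-9984 + 6737) = √(-3247) = I*√3247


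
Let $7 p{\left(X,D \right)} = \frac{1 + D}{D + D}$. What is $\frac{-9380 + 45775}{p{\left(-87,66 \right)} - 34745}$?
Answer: $- \frac{33628980}{32104313} \approx -1.0475$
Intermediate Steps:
$p{\left(X,D \right)} = \frac{1 + D}{14 D}$ ($p{\left(X,D \right)} = \frac{\left(1 + D\right) \frac{1}{D + D}}{7} = \frac{\left(1 + D\right) \frac{1}{2 D}}{7} = \frac{\frac{1}{2} \frac{1}{D} \left(1 + D\right)}{7} = \frac{1 + D}{14 D}$)
$\frac{-9380 + 45775}{p{\left(-87,66 \right)} - 34745} = \frac{-9380 + 45775}{\frac{1 + 66}{14 \cdot 66} - 34745} = \frac{36395}{\frac{1}{14} \cdot \frac{1}{66} \cdot 67 - 34745} = \frac{36395}{\frac{67}{924} - 34745} = \frac{36395}{- \frac{32104313}{924}} = 36395 \left(- \frac{924}{32104313}\right) = - \frac{33628980}{32104313}$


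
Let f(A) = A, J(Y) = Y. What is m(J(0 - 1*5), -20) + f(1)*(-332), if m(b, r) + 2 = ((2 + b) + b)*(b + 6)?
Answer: -342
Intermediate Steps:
m(b, r) = -2 + (2 + 2*b)*(6 + b) (m(b, r) = -2 + ((2 + b) + b)*(b + 6) = -2 + (2 + 2*b)*(6 + b))
m(J(0 - 1*5), -20) + f(1)*(-332) = (10 + 2*(0 - 1*5)² + 14*(0 - 1*5)) + 1*(-332) = (10 + 2*(0 - 5)² + 14*(0 - 5)) - 332 = (10 + 2*(-5)² + 14*(-5)) - 332 = (10 + 2*25 - 70) - 332 = (10 + 50 - 70) - 332 = -10 - 332 = -342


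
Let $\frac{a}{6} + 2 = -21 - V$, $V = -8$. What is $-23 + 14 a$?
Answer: $-1283$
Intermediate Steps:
$a = -90$ ($a = -12 + 6 \left(-21 - -8\right) = -12 + 6 \left(-21 + 8\right) = -12 + 6 \left(-13\right) = -12 - 78 = -90$)
$-23 + 14 a = -23 + 14 \left(-90\right) = -23 - 1260 = -1283$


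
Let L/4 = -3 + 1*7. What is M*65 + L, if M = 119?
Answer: 7751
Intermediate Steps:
L = 16 (L = 4*(-3 + 1*7) = 4*(-3 + 7) = 4*4 = 16)
M*65 + L = 119*65 + 16 = 7735 + 16 = 7751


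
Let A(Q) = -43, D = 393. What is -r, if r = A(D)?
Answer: 43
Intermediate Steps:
r = -43
-r = -1*(-43) = 43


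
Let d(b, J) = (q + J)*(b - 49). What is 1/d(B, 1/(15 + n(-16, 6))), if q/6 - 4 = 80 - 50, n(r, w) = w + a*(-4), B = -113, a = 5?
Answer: -1/33210 ≈ -3.0111e-5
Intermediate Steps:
n(r, w) = -20 + w (n(r, w) = w + 5*(-4) = w - 20 = -20 + w)
q = 204 (q = 24 + 6*(80 - 50) = 24 + 6*30 = 24 + 180 = 204)
d(b, J) = (-49 + b)*(204 + J) (d(b, J) = (204 + J)*(b - 49) = (204 + J)*(-49 + b) = (-49 + b)*(204 + J))
1/d(B, 1/(15 + n(-16, 6))) = 1/(-9996 - 49/(15 + (-20 + 6)) + 204*(-113) - 113/(15 + (-20 + 6))) = 1/(-9996 - 49/(15 - 14) - 23052 - 113/(15 - 14)) = 1/(-9996 - 49/1 - 23052 - 113/1) = 1/(-9996 - 49*1 - 23052 + 1*(-113)) = 1/(-9996 - 49 - 23052 - 113) = 1/(-33210) = -1/33210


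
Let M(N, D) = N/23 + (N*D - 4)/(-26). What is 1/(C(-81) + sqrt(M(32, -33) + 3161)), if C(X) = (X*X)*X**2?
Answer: 12870969579/554053036465742714 - sqrt(286365755)/554053036465742714 ≈ 2.3231e-8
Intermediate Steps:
C(X) = X**4 (C(X) = X**2*X**2 = X**4)
M(N, D) = 2/13 + N/23 - D*N/26 (M(N, D) = N*(1/23) + (D*N - 4)*(-1/26) = N/23 + (-4 + D*N)*(-1/26) = N/23 + (2/13 - D*N/26) = 2/13 + N/23 - D*N/26)
1/(C(-81) + sqrt(M(32, -33) + 3161)) = 1/((-81)**4 + sqrt((2/13 + (1/23)*32 - 1/26*(-33)*32) + 3161)) = 1/(43046721 + sqrt((2/13 + 32/23 + 528/13) + 3161)) = 1/(43046721 + sqrt(12606/299 + 3161)) = 1/(43046721 + sqrt(957745/299)) = 1/(43046721 + sqrt(286365755)/299)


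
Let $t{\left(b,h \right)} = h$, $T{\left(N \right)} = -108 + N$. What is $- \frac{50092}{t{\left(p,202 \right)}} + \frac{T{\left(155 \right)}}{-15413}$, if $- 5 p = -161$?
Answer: $- \frac{386038745}{1556713} \approx -247.98$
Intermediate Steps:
$p = \frac{161}{5}$ ($p = \left(- \frac{1}{5}\right) \left(-161\right) = \frac{161}{5} \approx 32.2$)
$- \frac{50092}{t{\left(p,202 \right)}} + \frac{T{\left(155 \right)}}{-15413} = - \frac{50092}{202} + \frac{-108 + 155}{-15413} = \left(-50092\right) \frac{1}{202} + 47 \left(- \frac{1}{15413}\right) = - \frac{25046}{101} - \frac{47}{15413} = - \frac{386038745}{1556713}$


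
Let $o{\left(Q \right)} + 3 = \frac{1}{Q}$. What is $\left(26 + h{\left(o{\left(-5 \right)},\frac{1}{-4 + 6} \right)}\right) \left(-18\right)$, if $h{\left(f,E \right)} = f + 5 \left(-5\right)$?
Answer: $\frac{198}{5} \approx 39.6$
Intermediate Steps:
$o{\left(Q \right)} = -3 + \frac{1}{Q}$
$h{\left(f,E \right)} = -25 + f$ ($h{\left(f,E \right)} = f - 25 = -25 + f$)
$\left(26 + h{\left(o{\left(-5 \right)},\frac{1}{-4 + 6} \right)}\right) \left(-18\right) = \left(26 - \left(28 + \frac{1}{5}\right)\right) \left(-18\right) = \left(26 - \frac{141}{5}\right) \left(-18\right) = \left(- \frac{11}{5}\right) \left(-18\right) = \frac{198}{5}$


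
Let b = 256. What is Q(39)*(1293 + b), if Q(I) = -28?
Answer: -43372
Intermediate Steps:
Q(39)*(1293 + b) = -28*(1293 + 256) = -28*1549 = -43372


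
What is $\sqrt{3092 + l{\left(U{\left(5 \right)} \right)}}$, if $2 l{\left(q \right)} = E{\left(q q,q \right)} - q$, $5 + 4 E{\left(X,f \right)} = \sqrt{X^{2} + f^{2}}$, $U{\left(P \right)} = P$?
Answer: $\frac{\sqrt{49422 + 10 \sqrt{26}}}{4} \approx 55.606$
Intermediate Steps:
$E{\left(X,f \right)} = - \frac{5}{4} + \frac{\sqrt{X^{2} + f^{2}}}{4}$
$l{\left(q \right)} = - \frac{5}{8} - \frac{q}{2} + \frac{\sqrt{q^{2} + q^{4}}}{8}$ ($l{\left(q \right)} = \frac{\left(- \frac{5}{4} + \frac{\sqrt{\left(q q\right)^{2} + q^{2}}}{4}\right) - q}{2} = \frac{\left(- \frac{5}{4} + \frac{\sqrt{\left(q^{2}\right)^{2} + q^{2}}}{4}\right) - q}{2} = \frac{\left(- \frac{5}{4} + \frac{\sqrt{q^{4} + q^{2}}}{4}\right) - q}{2} = \frac{\left(- \frac{5}{4} + \frac{\sqrt{q^{2} + q^{4}}}{4}\right) - q}{2} = \frac{- \frac{5}{4} - q + \frac{\sqrt{q^{2} + q^{4}}}{4}}{2} = - \frac{5}{8} - \frac{q}{2} + \frac{\sqrt{q^{2} + q^{4}}}{8}$)
$\sqrt{3092 + l{\left(U{\left(5 \right)} \right)}} = \sqrt{3092 - \left(\frac{25}{8} - \frac{5 \sqrt{1 + 5^{2}}}{8}\right)} = \sqrt{3092 - \left(\frac{25}{8} - \frac{5 \sqrt{1 + 25}}{8}\right)} = \sqrt{3092 - \left(\frac{25}{8} - \frac{5 \sqrt{26}}{8}\right)} = \sqrt{\frac{24711}{8} + \frac{5 \sqrt{26}}{8}}$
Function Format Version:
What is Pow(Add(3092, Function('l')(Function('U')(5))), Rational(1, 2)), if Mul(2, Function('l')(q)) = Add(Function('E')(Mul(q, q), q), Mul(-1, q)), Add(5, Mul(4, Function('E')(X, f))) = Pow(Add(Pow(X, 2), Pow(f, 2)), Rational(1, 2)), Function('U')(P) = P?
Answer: Mul(Rational(1, 4), Pow(Add(49422, Mul(10, Pow(26, Rational(1, 2)))), Rational(1, 2))) ≈ 55.606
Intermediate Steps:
Function('E')(X, f) = Add(Rational(-5, 4), Mul(Rational(1, 4), Pow(Add(Pow(X, 2), Pow(f, 2)), Rational(1, 2))))
Function('l')(q) = Add(Rational(-5, 8), Mul(Rational(-1, 2), q), Mul(Rational(1, 8), Pow(Add(Pow(q, 2), Pow(q, 4)), Rational(1, 2)))) (Function('l')(q) = Mul(Rational(1, 2), Add(Add(Rational(-5, 4), Mul(Rational(1, 4), Pow(Add(Pow(Mul(q, q), 2), Pow(q, 2)), Rational(1, 2)))), Mul(-1, q))) = Mul(Rational(1, 2), Add(Add(Rational(-5, 4), Mul(Rational(1, 4), Pow(Add(Pow(Pow(q, 2), 2), Pow(q, 2)), Rational(1, 2)))), Mul(-1, q))) = Mul(Rational(1, 2), Add(Add(Rational(-5, 4), Mul(Rational(1, 4), Pow(Add(Pow(q, 4), Pow(q, 2)), Rational(1, 2)))), Mul(-1, q))) = Mul(Rational(1, 2), Add(Add(Rational(-5, 4), Mul(Rational(1, 4), Pow(Add(Pow(q, 2), Pow(q, 4)), Rational(1, 2)))), Mul(-1, q))) = Mul(Rational(1, 2), Add(Rational(-5, 4), Mul(-1, q), Mul(Rational(1, 4), Pow(Add(Pow(q, 2), Pow(q, 4)), Rational(1, 2))))) = Add(Rational(-5, 8), Mul(Rational(-1, 2), q), Mul(Rational(1, 8), Pow(Add(Pow(q, 2), Pow(q, 4)), Rational(1, 2)))))
Pow(Add(3092, Function('l')(Function('U')(5))), Rational(1, 2)) = Pow(Add(3092, Add(Rational(-5, 8), Mul(Rational(-1, 2), 5), Mul(Rational(1, 8), Pow(Mul(Pow(5, 2), Add(1, Pow(5, 2))), Rational(1, 2))))), Rational(1, 2)) = Pow(Add(3092, Add(Rational(-5, 8), Rational(-5, 2), Mul(Rational(1, 8), Pow(Mul(25, Add(1, 25)), Rational(1, 2))))), Rational(1, 2)) = Pow(Add(3092, Add(Rational(-5, 8), Rational(-5, 2), Mul(Rational(1, 8), Pow(Mul(25, 26), Rational(1, 2))))), Rational(1, 2)) = Pow(Add(3092, Add(Rational(-5, 8), Rational(-5, 2), Mul(Rational(1, 8), Pow(650, Rational(1, 2))))), Rational(1, 2)) = Pow(Add(3092, Add(Rational(-5, 8), Rational(-5, 2), Mul(Rational(1, 8), Mul(5, Pow(26, Rational(1, 2)))))), Rational(1, 2)) = Pow(Add(3092, Add(Rational(-5, 8), Rational(-5, 2), Mul(Rational(5, 8), Pow(26, Rational(1, 2))))), Rational(1, 2)) = Pow(Add(3092, Add(Rational(-25, 8), Mul(Rational(5, 8), Pow(26, Rational(1, 2))))), Rational(1, 2)) = Pow(Add(Rational(24711, 8), Mul(Rational(5, 8), Pow(26, Rational(1, 2)))), Rational(1, 2))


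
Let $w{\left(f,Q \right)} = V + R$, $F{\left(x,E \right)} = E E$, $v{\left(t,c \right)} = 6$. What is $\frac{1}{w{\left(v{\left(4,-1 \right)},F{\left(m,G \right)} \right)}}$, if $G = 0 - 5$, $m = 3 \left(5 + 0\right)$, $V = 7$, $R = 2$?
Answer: $\frac{1}{9} \approx 0.11111$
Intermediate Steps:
$m = 15$ ($m = 3 \cdot 5 = 15$)
$G = -5$ ($G = 0 - 5 = -5$)
$F{\left(x,E \right)} = E^{2}$
$w{\left(f,Q \right)} = 9$ ($w{\left(f,Q \right)} = 7 + 2 = 9$)
$\frac{1}{w{\left(v{\left(4,-1 \right)},F{\left(m,G \right)} \right)}} = \frac{1}{9}$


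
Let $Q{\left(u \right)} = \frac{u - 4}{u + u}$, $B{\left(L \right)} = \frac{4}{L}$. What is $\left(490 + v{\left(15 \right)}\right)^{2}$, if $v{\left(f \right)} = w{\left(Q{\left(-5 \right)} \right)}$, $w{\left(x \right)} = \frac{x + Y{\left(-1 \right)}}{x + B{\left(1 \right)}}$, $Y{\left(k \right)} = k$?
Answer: $\frac{576432081}{2401} \approx 2.4008 \cdot 10^{5}$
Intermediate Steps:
$Q{\left(u \right)} = \frac{-4 + u}{2 u}$
$w{\left(x \right)} = \frac{-1 + x}{4 + x}$ ($w{\left(x \right)} = \frac{x - 1}{x + \frac{4}{1}} = \frac{-1 + x}{x + 4 \cdot 1} = \frac{-1 + x}{x + 4} = \frac{-1 + x}{4 + x}$)
$v{\left(f \right)} = - \frac{1}{49}$ ($v{\left(f \right)} = \frac{-1 + \frac{-4 - 5}{2 \left(-5\right)}}{4 + \frac{-4 - 5}{2 \left(-5\right)}} = \frac{-1 + \frac{1}{2} \left(- \frac{1}{5}\right) \left(-9\right)}{4 + \frac{1}{2} \left(- \frac{1}{5}\right) \left(-9\right)} = \frac{-1 + \frac{9}{10}}{4 + \frac{9}{10}} = \frac{1}{\frac{49}{10}} \left(- \frac{1}{10}\right) = \frac{10}{49} \left(- \frac{1}{10}\right) = - \frac{1}{49}$)
$\left(490 + v{\left(15 \right)}\right)^{2} = \left(490 - \frac{1}{49}\right)^{2} = \left(\frac{24009}{49}\right)^{2} = \frac{576432081}{2401}$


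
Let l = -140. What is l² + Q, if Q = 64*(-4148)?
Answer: -245872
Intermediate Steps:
Q = -265472
l² + Q = (-140)² - 265472 = 19600 - 265472 = -245872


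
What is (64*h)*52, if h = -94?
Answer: -312832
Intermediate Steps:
(64*h)*52 = (64*(-94))*52 = -6016*52 = -312832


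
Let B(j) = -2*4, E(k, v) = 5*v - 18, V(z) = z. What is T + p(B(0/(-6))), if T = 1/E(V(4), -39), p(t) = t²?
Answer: 13631/213 ≈ 63.995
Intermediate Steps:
E(k, v) = -18 + 5*v
B(j) = -8
T = -1/213 (T = 1/(-18 + 5*(-39)) = 1/(-18 - 195) = 1/(-213) = -1/213 ≈ -0.0046948)
T + p(B(0/(-6))) = -1/213 + (-8)² = -1/213 + 64 = 13631/213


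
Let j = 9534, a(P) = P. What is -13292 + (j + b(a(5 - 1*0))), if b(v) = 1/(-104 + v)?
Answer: -372043/99 ≈ -3758.0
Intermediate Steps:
-13292 + (j + b(a(5 - 1*0))) = -13292 + (9534 + 1/(-104 + (5 - 1*0))) = -13292 + (9534 + 1/(-104 + (5 + 0))) = -13292 + (9534 + 1/(-104 + 5)) = -13292 + (9534 + 1/(-99)) = -13292 + (9534 - 1/99) = -13292 + 943865/99 = -372043/99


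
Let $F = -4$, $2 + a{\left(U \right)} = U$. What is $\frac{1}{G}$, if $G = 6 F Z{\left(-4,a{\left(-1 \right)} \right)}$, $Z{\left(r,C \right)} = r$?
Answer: $\frac{1}{96} \approx 0.010417$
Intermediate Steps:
$a{\left(U \right)} = -2 + U$
$G = 96$ ($G = 6 \left(-4\right) \left(-4\right) = \left(-24\right) \left(-4\right) = 96$)
$\frac{1}{G} = \frac{1}{96}$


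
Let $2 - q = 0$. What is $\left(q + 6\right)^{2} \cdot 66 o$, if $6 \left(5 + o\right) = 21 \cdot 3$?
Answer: $23232$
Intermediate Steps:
$q = 2$ ($q = 2 - 0 = 2 + 0 = 2$)
$o = \frac{11}{2}$ ($o = -5 + \frac{21 \cdot 3}{6} = -5 + \frac{1}{6} \cdot 63 = -5 + \frac{21}{2} = \frac{11}{2} \approx 5.5$)
$\left(q + 6\right)^{2} \cdot 66 o = \left(2 + 6\right)^{2} \cdot 66 \cdot \frac{11}{2} = 8^{2} \cdot 66 \cdot \frac{11}{2} = 64 \cdot 66 \cdot \frac{11}{2} = 4224 \cdot \frac{11}{2} = 23232$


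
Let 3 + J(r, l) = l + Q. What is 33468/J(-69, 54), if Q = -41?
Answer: 16734/5 ≈ 3346.8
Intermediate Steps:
J(r, l) = -44 + l (J(r, l) = -3 + (l - 41) = -3 + (-41 + l) = -44 + l)
33468/J(-69, 54) = 33468/(-44 + 54) = 33468/10 = 33468*(1/10) = 16734/5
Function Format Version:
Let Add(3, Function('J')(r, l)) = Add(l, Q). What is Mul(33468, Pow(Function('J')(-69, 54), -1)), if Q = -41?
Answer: Rational(16734, 5) ≈ 3346.8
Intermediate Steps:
Function('J')(r, l) = Add(-44, l) (Function('J')(r, l) = Add(-3, Add(l, -41)) = Add(-3, Add(-41, l)) = Add(-44, l))
Mul(33468, Pow(Function('J')(-69, 54), -1)) = Mul(33468, Pow(Add(-44, 54), -1)) = Mul(33468, Pow(10, -1)) = Mul(33468, Rational(1, 10)) = Rational(16734, 5)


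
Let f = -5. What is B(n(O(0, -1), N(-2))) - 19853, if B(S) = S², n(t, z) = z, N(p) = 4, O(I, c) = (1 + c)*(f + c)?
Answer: -19837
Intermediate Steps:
O(I, c) = (1 + c)*(-5 + c)
B(n(O(0, -1), N(-2))) - 19853 = 4² - 19853 = 16 - 19853 = -19837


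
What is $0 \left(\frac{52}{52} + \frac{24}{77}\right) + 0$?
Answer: $0$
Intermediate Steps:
$0 \left(\frac{52}{52} + \frac{24}{77}\right) + 0 = 0 \left(52 \cdot \frac{1}{52} + 24 \cdot \frac{1}{77}\right) + 0 = 0 \left(1 + \frac{24}{77}\right) + 0 = 0 \cdot \frac{101}{77} + 0 = 0 + 0 = 0$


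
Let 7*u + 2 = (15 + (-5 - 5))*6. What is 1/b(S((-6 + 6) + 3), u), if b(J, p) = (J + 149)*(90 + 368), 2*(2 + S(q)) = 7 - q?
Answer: 1/68242 ≈ 1.4654e-5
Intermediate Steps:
u = 4 (u = -2/7 + ((15 + (-5 - 5))*6)/7 = -2/7 + ((15 - 10)*6)/7 = -2/7 + (5*6)/7 = -2/7 + (⅐)*30 = -2/7 + 30/7 = 4)
S(q) = 3/2 - q/2 (S(q) = -2 + (7 - q)/2 = -2 + (7/2 - q/2) = 3/2 - q/2)
b(J, p) = 68242 + 458*J (b(J, p) = (149 + J)*458 = 68242 + 458*J)
1/b(S((-6 + 6) + 3), u) = 1/(68242 + 458*(3/2 - ((-6 + 6) + 3)/2)) = 1/(68242 + 458*(3/2 - (0 + 3)/2)) = 1/(68242 + 458*(3/2 - ½*3)) = 1/(68242 + 458*(3/2 - 3/2)) = 1/(68242 + 458*0) = 1/(68242 + 0) = 1/68242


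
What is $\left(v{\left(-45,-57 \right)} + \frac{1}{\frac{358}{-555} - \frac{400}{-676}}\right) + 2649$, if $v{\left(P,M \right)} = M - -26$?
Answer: $\frac{13001441}{5002} \approx 2599.3$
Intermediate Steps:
$v{\left(P,M \right)} = 26 + M$ ($v{\left(P,M \right)} = M + 26 = 26 + M$)
$\left(v{\left(-45,-57 \right)} + \frac{1}{\frac{358}{-555} - \frac{400}{-676}}\right) + 2649 = \left(\left(26 - 57\right) + \frac{1}{\frac{358}{-555} - \frac{400}{-676}}\right) + 2649 = \left(-31 + \frac{1}{358 \left(- \frac{1}{555}\right) - - \frac{100}{169}}\right) + 2649 = \left(-31 + \frac{1}{- \frac{358}{555} + \frac{100}{169}}\right) + 2649 = \left(-31 + \frac{1}{- \frac{5002}{93795}}\right) + 2649 = \left(-31 - \frac{93795}{5002}\right) + 2649 = - \frac{248857}{5002} + 2649 = \frac{13001441}{5002}$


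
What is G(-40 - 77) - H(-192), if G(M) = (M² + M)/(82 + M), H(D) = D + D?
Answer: -132/35 ≈ -3.7714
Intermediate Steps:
H(D) = 2*D
G(M) = (M + M²)/(82 + M)
G(-40 - 77) - H(-192) = (-40 - 77)*(1 + (-40 - 77))/(82 + (-40 - 77)) - 2*(-192) = -117*(1 - 117)/(82 - 117) - 1*(-384) = -117*(-116)/(-35) + 384 = -117*(-1/35)*(-116) + 384 = -13572/35 + 384 = -132/35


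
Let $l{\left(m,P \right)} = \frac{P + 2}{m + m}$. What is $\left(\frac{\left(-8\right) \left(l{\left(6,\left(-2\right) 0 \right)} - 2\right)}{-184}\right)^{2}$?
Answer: $\frac{121}{19044} \approx 0.0063537$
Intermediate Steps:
$l{\left(m,P \right)} = \frac{2 + P}{2 m}$
$\left(\frac{\left(-8\right) \left(l{\left(6,\left(-2\right) 0 \right)} - 2\right)}{-184}\right)^{2} = \left(\frac{\left(-8\right) \left(\frac{2 - 0}{2 \cdot 6} - 2\right)}{-184}\right)^{2} = \left(- 8 \left(\frac{1}{2} \cdot \frac{1}{6} \left(2 + 0\right) - 2\right) \left(- \frac{1}{184}\right)\right)^{2} = \left(- 8 \left(\frac{1}{2} \cdot \frac{1}{6} \cdot 2 - 2\right) \left(- \frac{1}{184}\right)\right)^{2} = \left(- 8 \left(\frac{1}{6} - 2\right) \left(- \frac{1}{184}\right)\right)^{2} = \left(\left(-8\right) \left(- \frac{11}{6}\right) \left(- \frac{1}{184}\right)\right)^{2} = \left(\frac{44}{3} \left(- \frac{1}{184}\right)\right)^{2} = \left(- \frac{11}{138}\right)^{2} = \frac{121}{19044}$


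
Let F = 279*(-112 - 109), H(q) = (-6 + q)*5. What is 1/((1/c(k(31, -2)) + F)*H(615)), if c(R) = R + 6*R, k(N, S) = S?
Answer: -2/375503745 ≈ -5.3262e-9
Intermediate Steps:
c(R) = 7*R
H(q) = -30 + 5*q
F = -61659 (F = 279*(-221) = -61659)
1/((1/c(k(31, -2)) + F)*H(615)) = 1/((1/(7*(-2)) - 61659)*(-30 + 5*615)) = 1/((1/(-14) - 61659)*(-30 + 3075)) = 1/(-1/14 - 61659*3045) = (1/3045)/(-863227/14) = -14/863227*1/3045 = -2/375503745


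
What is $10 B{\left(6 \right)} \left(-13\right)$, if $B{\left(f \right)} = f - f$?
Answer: $0$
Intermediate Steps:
$B{\left(f \right)} = 0$
$10 B{\left(6 \right)} \left(-13\right) = 10 \cdot 0 \left(-13\right) = 0 \left(-13\right) = 0$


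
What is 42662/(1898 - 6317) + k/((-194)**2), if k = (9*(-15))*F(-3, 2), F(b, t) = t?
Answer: -803410081/83156742 ≈ -9.6614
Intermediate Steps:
k = -270 (k = (9*(-15))*2 = -135*2 = -270)
42662/(1898 - 6317) + k/((-194)**2) = 42662/(1898 - 6317) - 270/((-194)**2) = 42662/(-4419) - 270/37636 = 42662*(-1/4419) - 270*1/37636 = -42662/4419 - 135/18818 = -803410081/83156742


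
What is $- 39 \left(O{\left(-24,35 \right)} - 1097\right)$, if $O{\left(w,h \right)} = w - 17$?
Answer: $44382$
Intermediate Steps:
$O{\left(w,h \right)} = -17 + w$
$- 39 \left(O{\left(-24,35 \right)} - 1097\right) = - 39 \left(\left(-17 - 24\right) - 1097\right) = - 39 \left(-41 - 1097\right) = \left(-39\right) \left(-1138\right) = 44382$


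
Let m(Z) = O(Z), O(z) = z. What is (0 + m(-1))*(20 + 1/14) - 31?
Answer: -715/14 ≈ -51.071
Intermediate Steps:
m(Z) = Z
(0 + m(-1))*(20 + 1/14) - 31 = (0 - 1)*(20 + 1/14) - 31 = -(20 + 1/14) - 31 = -1*281/14 - 31 = -281/14 - 31 = -715/14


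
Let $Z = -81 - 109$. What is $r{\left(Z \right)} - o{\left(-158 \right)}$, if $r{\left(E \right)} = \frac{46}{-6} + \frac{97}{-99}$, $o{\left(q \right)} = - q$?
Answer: $- \frac{16498}{99} \approx -166.65$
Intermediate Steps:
$Z = -190$ ($Z = -81 - 109 = -190$)
$r{\left(E \right)} = - \frac{856}{99}$ ($r{\left(E \right)} = 46 \left(- \frac{1}{6}\right) + 97 \left(- \frac{1}{99}\right) = - \frac{23}{3} - \frac{97}{99} = - \frac{856}{99}$)
$r{\left(Z \right)} - o{\left(-158 \right)} = - \frac{856}{99} - \left(-1\right) \left(-158\right) = - \frac{856}{99} - 158 = - \frac{16498}{99}$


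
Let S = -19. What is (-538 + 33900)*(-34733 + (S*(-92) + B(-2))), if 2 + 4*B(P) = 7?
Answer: -2200807735/2 ≈ -1.1004e+9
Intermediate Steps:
B(P) = 5/4 (B(P) = -½ + (¼)*7 = -½ + 7/4 = 5/4)
(-538 + 33900)*(-34733 + (S*(-92) + B(-2))) = (-538 + 33900)*(-34733 + (-19*(-92) + 5/4)) = 33362*(-34733 + (1748 + 5/4)) = 33362*(-34733 + 6997/4) = 33362*(-131935/4) = -2200807735/2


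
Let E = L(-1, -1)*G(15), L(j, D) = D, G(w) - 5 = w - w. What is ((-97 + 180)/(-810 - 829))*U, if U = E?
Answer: 415/1639 ≈ 0.25320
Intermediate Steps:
G(w) = 5 (G(w) = 5 + (w - w) = 5 + 0 = 5)
E = -5 (E = -1*5 = -5)
U = -5
((-97 + 180)/(-810 - 829))*U = ((-97 + 180)/(-810 - 829))*(-5) = (83/(-1639))*(-5) = (83*(-1/1639))*(-5) = -83/1639*(-5) = 415/1639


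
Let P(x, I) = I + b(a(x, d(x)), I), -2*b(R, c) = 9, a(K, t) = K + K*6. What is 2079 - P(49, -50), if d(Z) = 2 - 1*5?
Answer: 4267/2 ≈ 2133.5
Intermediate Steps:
d(Z) = -3 (d(Z) = 2 - 5 = -3)
a(K, t) = 7*K (a(K, t) = K + 6*K = 7*K)
b(R, c) = -9/2 (b(R, c) = -1/2*9 = -9/2)
P(x, I) = -9/2 + I (P(x, I) = I - 9/2 = -9/2 + I)
2079 - P(49, -50) = 2079 - (-9/2 - 50) = 2079 - 1*(-109/2) = 2079 + 109/2 = 4267/2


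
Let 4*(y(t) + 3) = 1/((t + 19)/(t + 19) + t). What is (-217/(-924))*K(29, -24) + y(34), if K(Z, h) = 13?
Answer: 139/2310 ≈ 0.060173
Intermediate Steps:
y(t) = -3 + 1/(4*(1 + t)) (y(t) = -3 + 1/(4*((t + 19)/(t + 19) + t)) = -3 + 1/(4*((19 + t)/(19 + t) + t)) = -3 + 1/(4*(1 + t)))
(-217/(-924))*K(29, -24) + y(34) = -217/(-924)*13 + (-11 - 12*34)/(4*(1 + 34)) = -217*(-1/924)*13 + (1/4)*(-11 - 408)/35 = (31/132)*13 + (1/4)*(1/35)*(-419) = 403/132 - 419/140 = 139/2310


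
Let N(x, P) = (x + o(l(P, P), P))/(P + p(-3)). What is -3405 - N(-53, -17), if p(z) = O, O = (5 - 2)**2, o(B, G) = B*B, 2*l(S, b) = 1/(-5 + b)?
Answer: -52839247/15488 ≈ -3411.6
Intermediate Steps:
l(S, b) = 1/(2*(-5 + b))
o(B, G) = B**2
O = 9 (O = 3**2 = 9)
p(z) = 9
N(x, P) = (x + 1/(4*(-5 + P)**2))/(9 + P) (N(x, P) = (x + (1/(2*(-5 + P)))**2)/(P + 9) = (x + 1/(4*(-5 + P)**2))/(9 + P))
-3405 - N(-53, -17) = -3405 - (1/4 - 53*(-5 - 17)**2)/((-5 - 17)**2*(9 - 17)) = -3405 - (1/4 - 53*(-22)**2)/((-22)**2*(-8)) = -3405 - (-1)*(1/4 - 53*484)/(484*8) = -3405 - (-1)*(1/4 - 25652)/(484*8) = -3405 - (-1)*(-102607)/(484*8*4) = -3405 - 1*102607/15488 = -3405 - 102607/15488 = -52839247/15488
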